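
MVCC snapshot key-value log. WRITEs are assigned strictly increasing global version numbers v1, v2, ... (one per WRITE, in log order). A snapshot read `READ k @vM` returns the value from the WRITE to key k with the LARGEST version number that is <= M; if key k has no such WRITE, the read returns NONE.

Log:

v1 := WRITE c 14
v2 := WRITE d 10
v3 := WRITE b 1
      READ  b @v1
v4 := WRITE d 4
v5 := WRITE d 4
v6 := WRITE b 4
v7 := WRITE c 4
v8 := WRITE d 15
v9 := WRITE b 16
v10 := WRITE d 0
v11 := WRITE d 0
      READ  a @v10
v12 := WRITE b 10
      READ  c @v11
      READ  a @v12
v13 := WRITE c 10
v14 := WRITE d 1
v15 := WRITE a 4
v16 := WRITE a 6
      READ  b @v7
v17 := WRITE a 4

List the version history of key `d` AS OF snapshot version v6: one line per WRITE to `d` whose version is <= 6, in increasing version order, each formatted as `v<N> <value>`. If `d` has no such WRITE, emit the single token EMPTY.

Answer: v2 10
v4 4
v5 4

Derivation:
Scan writes for key=d with version <= 6:
  v1 WRITE c 14 -> skip
  v2 WRITE d 10 -> keep
  v3 WRITE b 1 -> skip
  v4 WRITE d 4 -> keep
  v5 WRITE d 4 -> keep
  v6 WRITE b 4 -> skip
  v7 WRITE c 4 -> skip
  v8 WRITE d 15 -> drop (> snap)
  v9 WRITE b 16 -> skip
  v10 WRITE d 0 -> drop (> snap)
  v11 WRITE d 0 -> drop (> snap)
  v12 WRITE b 10 -> skip
  v13 WRITE c 10 -> skip
  v14 WRITE d 1 -> drop (> snap)
  v15 WRITE a 4 -> skip
  v16 WRITE a 6 -> skip
  v17 WRITE a 4 -> skip
Collected: [(2, 10), (4, 4), (5, 4)]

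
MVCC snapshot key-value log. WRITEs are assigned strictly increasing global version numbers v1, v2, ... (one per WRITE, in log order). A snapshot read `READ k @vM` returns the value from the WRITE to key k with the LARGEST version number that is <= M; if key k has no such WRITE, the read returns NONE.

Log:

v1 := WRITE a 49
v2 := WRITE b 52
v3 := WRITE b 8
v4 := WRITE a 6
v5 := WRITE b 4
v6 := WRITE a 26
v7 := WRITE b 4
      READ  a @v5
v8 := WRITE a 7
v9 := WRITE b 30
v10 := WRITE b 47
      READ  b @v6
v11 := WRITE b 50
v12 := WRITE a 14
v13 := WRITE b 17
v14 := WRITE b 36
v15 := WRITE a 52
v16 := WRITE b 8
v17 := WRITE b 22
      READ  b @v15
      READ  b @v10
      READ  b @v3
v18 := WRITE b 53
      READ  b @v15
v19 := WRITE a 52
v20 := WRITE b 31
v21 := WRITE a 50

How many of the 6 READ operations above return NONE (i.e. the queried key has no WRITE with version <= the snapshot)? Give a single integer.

v1: WRITE a=49  (a history now [(1, 49)])
v2: WRITE b=52  (b history now [(2, 52)])
v3: WRITE b=8  (b history now [(2, 52), (3, 8)])
v4: WRITE a=6  (a history now [(1, 49), (4, 6)])
v5: WRITE b=4  (b history now [(2, 52), (3, 8), (5, 4)])
v6: WRITE a=26  (a history now [(1, 49), (4, 6), (6, 26)])
v7: WRITE b=4  (b history now [(2, 52), (3, 8), (5, 4), (7, 4)])
READ a @v5: history=[(1, 49), (4, 6), (6, 26)] -> pick v4 -> 6
v8: WRITE a=7  (a history now [(1, 49), (4, 6), (6, 26), (8, 7)])
v9: WRITE b=30  (b history now [(2, 52), (3, 8), (5, 4), (7, 4), (9, 30)])
v10: WRITE b=47  (b history now [(2, 52), (3, 8), (5, 4), (7, 4), (9, 30), (10, 47)])
READ b @v6: history=[(2, 52), (3, 8), (5, 4), (7, 4), (9, 30), (10, 47)] -> pick v5 -> 4
v11: WRITE b=50  (b history now [(2, 52), (3, 8), (5, 4), (7, 4), (9, 30), (10, 47), (11, 50)])
v12: WRITE a=14  (a history now [(1, 49), (4, 6), (6, 26), (8, 7), (12, 14)])
v13: WRITE b=17  (b history now [(2, 52), (3, 8), (5, 4), (7, 4), (9, 30), (10, 47), (11, 50), (13, 17)])
v14: WRITE b=36  (b history now [(2, 52), (3, 8), (5, 4), (7, 4), (9, 30), (10, 47), (11, 50), (13, 17), (14, 36)])
v15: WRITE a=52  (a history now [(1, 49), (4, 6), (6, 26), (8, 7), (12, 14), (15, 52)])
v16: WRITE b=8  (b history now [(2, 52), (3, 8), (5, 4), (7, 4), (9, 30), (10, 47), (11, 50), (13, 17), (14, 36), (16, 8)])
v17: WRITE b=22  (b history now [(2, 52), (3, 8), (5, 4), (7, 4), (9, 30), (10, 47), (11, 50), (13, 17), (14, 36), (16, 8), (17, 22)])
READ b @v15: history=[(2, 52), (3, 8), (5, 4), (7, 4), (9, 30), (10, 47), (11, 50), (13, 17), (14, 36), (16, 8), (17, 22)] -> pick v14 -> 36
READ b @v10: history=[(2, 52), (3, 8), (5, 4), (7, 4), (9, 30), (10, 47), (11, 50), (13, 17), (14, 36), (16, 8), (17, 22)] -> pick v10 -> 47
READ b @v3: history=[(2, 52), (3, 8), (5, 4), (7, 4), (9, 30), (10, 47), (11, 50), (13, 17), (14, 36), (16, 8), (17, 22)] -> pick v3 -> 8
v18: WRITE b=53  (b history now [(2, 52), (3, 8), (5, 4), (7, 4), (9, 30), (10, 47), (11, 50), (13, 17), (14, 36), (16, 8), (17, 22), (18, 53)])
READ b @v15: history=[(2, 52), (3, 8), (5, 4), (7, 4), (9, 30), (10, 47), (11, 50), (13, 17), (14, 36), (16, 8), (17, 22), (18, 53)] -> pick v14 -> 36
v19: WRITE a=52  (a history now [(1, 49), (4, 6), (6, 26), (8, 7), (12, 14), (15, 52), (19, 52)])
v20: WRITE b=31  (b history now [(2, 52), (3, 8), (5, 4), (7, 4), (9, 30), (10, 47), (11, 50), (13, 17), (14, 36), (16, 8), (17, 22), (18, 53), (20, 31)])
v21: WRITE a=50  (a history now [(1, 49), (4, 6), (6, 26), (8, 7), (12, 14), (15, 52), (19, 52), (21, 50)])
Read results in order: ['6', '4', '36', '47', '8', '36']
NONE count = 0

Answer: 0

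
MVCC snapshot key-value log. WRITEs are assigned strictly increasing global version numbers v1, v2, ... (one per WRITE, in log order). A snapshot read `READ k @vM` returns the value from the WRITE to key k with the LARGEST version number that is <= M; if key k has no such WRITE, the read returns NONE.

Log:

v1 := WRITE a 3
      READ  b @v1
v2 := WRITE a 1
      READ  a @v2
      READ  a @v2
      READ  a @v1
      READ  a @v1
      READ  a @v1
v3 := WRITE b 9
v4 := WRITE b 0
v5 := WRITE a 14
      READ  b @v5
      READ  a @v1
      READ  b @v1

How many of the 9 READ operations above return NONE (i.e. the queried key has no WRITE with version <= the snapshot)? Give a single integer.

Answer: 2

Derivation:
v1: WRITE a=3  (a history now [(1, 3)])
READ b @v1: history=[] -> no version <= 1 -> NONE
v2: WRITE a=1  (a history now [(1, 3), (2, 1)])
READ a @v2: history=[(1, 3), (2, 1)] -> pick v2 -> 1
READ a @v2: history=[(1, 3), (2, 1)] -> pick v2 -> 1
READ a @v1: history=[(1, 3), (2, 1)] -> pick v1 -> 3
READ a @v1: history=[(1, 3), (2, 1)] -> pick v1 -> 3
READ a @v1: history=[(1, 3), (2, 1)] -> pick v1 -> 3
v3: WRITE b=9  (b history now [(3, 9)])
v4: WRITE b=0  (b history now [(3, 9), (4, 0)])
v5: WRITE a=14  (a history now [(1, 3), (2, 1), (5, 14)])
READ b @v5: history=[(3, 9), (4, 0)] -> pick v4 -> 0
READ a @v1: history=[(1, 3), (2, 1), (5, 14)] -> pick v1 -> 3
READ b @v1: history=[(3, 9), (4, 0)] -> no version <= 1 -> NONE
Read results in order: ['NONE', '1', '1', '3', '3', '3', '0', '3', 'NONE']
NONE count = 2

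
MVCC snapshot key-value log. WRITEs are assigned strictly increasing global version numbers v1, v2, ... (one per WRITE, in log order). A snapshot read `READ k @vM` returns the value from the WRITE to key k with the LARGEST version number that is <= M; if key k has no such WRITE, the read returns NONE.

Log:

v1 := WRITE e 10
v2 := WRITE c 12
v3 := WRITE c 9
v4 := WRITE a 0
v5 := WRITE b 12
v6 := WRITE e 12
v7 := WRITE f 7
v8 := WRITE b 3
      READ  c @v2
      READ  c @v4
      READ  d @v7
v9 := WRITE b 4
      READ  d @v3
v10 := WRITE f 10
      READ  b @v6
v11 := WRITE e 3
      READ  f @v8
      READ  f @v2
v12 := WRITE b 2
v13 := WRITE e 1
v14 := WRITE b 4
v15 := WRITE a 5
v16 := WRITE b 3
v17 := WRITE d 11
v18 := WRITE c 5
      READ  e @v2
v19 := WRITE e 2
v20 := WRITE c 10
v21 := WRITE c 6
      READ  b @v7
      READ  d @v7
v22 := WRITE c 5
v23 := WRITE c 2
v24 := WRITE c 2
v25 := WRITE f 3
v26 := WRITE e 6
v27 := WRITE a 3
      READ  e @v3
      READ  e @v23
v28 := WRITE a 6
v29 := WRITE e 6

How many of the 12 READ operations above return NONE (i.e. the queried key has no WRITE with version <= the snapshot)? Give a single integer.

v1: WRITE e=10  (e history now [(1, 10)])
v2: WRITE c=12  (c history now [(2, 12)])
v3: WRITE c=9  (c history now [(2, 12), (3, 9)])
v4: WRITE a=0  (a history now [(4, 0)])
v5: WRITE b=12  (b history now [(5, 12)])
v6: WRITE e=12  (e history now [(1, 10), (6, 12)])
v7: WRITE f=7  (f history now [(7, 7)])
v8: WRITE b=3  (b history now [(5, 12), (8, 3)])
READ c @v2: history=[(2, 12), (3, 9)] -> pick v2 -> 12
READ c @v4: history=[(2, 12), (3, 9)] -> pick v3 -> 9
READ d @v7: history=[] -> no version <= 7 -> NONE
v9: WRITE b=4  (b history now [(5, 12), (8, 3), (9, 4)])
READ d @v3: history=[] -> no version <= 3 -> NONE
v10: WRITE f=10  (f history now [(7, 7), (10, 10)])
READ b @v6: history=[(5, 12), (8, 3), (9, 4)] -> pick v5 -> 12
v11: WRITE e=3  (e history now [(1, 10), (6, 12), (11, 3)])
READ f @v8: history=[(7, 7), (10, 10)] -> pick v7 -> 7
READ f @v2: history=[(7, 7), (10, 10)] -> no version <= 2 -> NONE
v12: WRITE b=2  (b history now [(5, 12), (8, 3), (9, 4), (12, 2)])
v13: WRITE e=1  (e history now [(1, 10), (6, 12), (11, 3), (13, 1)])
v14: WRITE b=4  (b history now [(5, 12), (8, 3), (9, 4), (12, 2), (14, 4)])
v15: WRITE a=5  (a history now [(4, 0), (15, 5)])
v16: WRITE b=3  (b history now [(5, 12), (8, 3), (9, 4), (12, 2), (14, 4), (16, 3)])
v17: WRITE d=11  (d history now [(17, 11)])
v18: WRITE c=5  (c history now [(2, 12), (3, 9), (18, 5)])
READ e @v2: history=[(1, 10), (6, 12), (11, 3), (13, 1)] -> pick v1 -> 10
v19: WRITE e=2  (e history now [(1, 10), (6, 12), (11, 3), (13, 1), (19, 2)])
v20: WRITE c=10  (c history now [(2, 12), (3, 9), (18, 5), (20, 10)])
v21: WRITE c=6  (c history now [(2, 12), (3, 9), (18, 5), (20, 10), (21, 6)])
READ b @v7: history=[(5, 12), (8, 3), (9, 4), (12, 2), (14, 4), (16, 3)] -> pick v5 -> 12
READ d @v7: history=[(17, 11)] -> no version <= 7 -> NONE
v22: WRITE c=5  (c history now [(2, 12), (3, 9), (18, 5), (20, 10), (21, 6), (22, 5)])
v23: WRITE c=2  (c history now [(2, 12), (3, 9), (18, 5), (20, 10), (21, 6), (22, 5), (23, 2)])
v24: WRITE c=2  (c history now [(2, 12), (3, 9), (18, 5), (20, 10), (21, 6), (22, 5), (23, 2), (24, 2)])
v25: WRITE f=3  (f history now [(7, 7), (10, 10), (25, 3)])
v26: WRITE e=6  (e history now [(1, 10), (6, 12), (11, 3), (13, 1), (19, 2), (26, 6)])
v27: WRITE a=3  (a history now [(4, 0), (15, 5), (27, 3)])
READ e @v3: history=[(1, 10), (6, 12), (11, 3), (13, 1), (19, 2), (26, 6)] -> pick v1 -> 10
READ e @v23: history=[(1, 10), (6, 12), (11, 3), (13, 1), (19, 2), (26, 6)] -> pick v19 -> 2
v28: WRITE a=6  (a history now [(4, 0), (15, 5), (27, 3), (28, 6)])
v29: WRITE e=6  (e history now [(1, 10), (6, 12), (11, 3), (13, 1), (19, 2), (26, 6), (29, 6)])
Read results in order: ['12', '9', 'NONE', 'NONE', '12', '7', 'NONE', '10', '12', 'NONE', '10', '2']
NONE count = 4

Answer: 4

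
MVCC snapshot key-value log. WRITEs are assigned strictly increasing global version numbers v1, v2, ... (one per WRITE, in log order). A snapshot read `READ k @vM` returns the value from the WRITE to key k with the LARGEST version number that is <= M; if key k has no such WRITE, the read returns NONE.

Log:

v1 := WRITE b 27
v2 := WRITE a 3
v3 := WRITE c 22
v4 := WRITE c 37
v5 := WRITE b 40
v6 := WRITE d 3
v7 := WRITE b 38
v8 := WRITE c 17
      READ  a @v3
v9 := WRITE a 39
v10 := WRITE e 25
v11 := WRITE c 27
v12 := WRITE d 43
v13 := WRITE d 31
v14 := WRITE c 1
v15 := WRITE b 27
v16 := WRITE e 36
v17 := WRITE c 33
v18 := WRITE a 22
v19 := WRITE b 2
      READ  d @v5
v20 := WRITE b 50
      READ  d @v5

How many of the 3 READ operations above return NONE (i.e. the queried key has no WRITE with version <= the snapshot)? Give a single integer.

Answer: 2

Derivation:
v1: WRITE b=27  (b history now [(1, 27)])
v2: WRITE a=3  (a history now [(2, 3)])
v3: WRITE c=22  (c history now [(3, 22)])
v4: WRITE c=37  (c history now [(3, 22), (4, 37)])
v5: WRITE b=40  (b history now [(1, 27), (5, 40)])
v6: WRITE d=3  (d history now [(6, 3)])
v7: WRITE b=38  (b history now [(1, 27), (5, 40), (7, 38)])
v8: WRITE c=17  (c history now [(3, 22), (4, 37), (8, 17)])
READ a @v3: history=[(2, 3)] -> pick v2 -> 3
v9: WRITE a=39  (a history now [(2, 3), (9, 39)])
v10: WRITE e=25  (e history now [(10, 25)])
v11: WRITE c=27  (c history now [(3, 22), (4, 37), (8, 17), (11, 27)])
v12: WRITE d=43  (d history now [(6, 3), (12, 43)])
v13: WRITE d=31  (d history now [(6, 3), (12, 43), (13, 31)])
v14: WRITE c=1  (c history now [(3, 22), (4, 37), (8, 17), (11, 27), (14, 1)])
v15: WRITE b=27  (b history now [(1, 27), (5, 40), (7, 38), (15, 27)])
v16: WRITE e=36  (e history now [(10, 25), (16, 36)])
v17: WRITE c=33  (c history now [(3, 22), (4, 37), (8, 17), (11, 27), (14, 1), (17, 33)])
v18: WRITE a=22  (a history now [(2, 3), (9, 39), (18, 22)])
v19: WRITE b=2  (b history now [(1, 27), (5, 40), (7, 38), (15, 27), (19, 2)])
READ d @v5: history=[(6, 3), (12, 43), (13, 31)] -> no version <= 5 -> NONE
v20: WRITE b=50  (b history now [(1, 27), (5, 40), (7, 38), (15, 27), (19, 2), (20, 50)])
READ d @v5: history=[(6, 3), (12, 43), (13, 31)] -> no version <= 5 -> NONE
Read results in order: ['3', 'NONE', 'NONE']
NONE count = 2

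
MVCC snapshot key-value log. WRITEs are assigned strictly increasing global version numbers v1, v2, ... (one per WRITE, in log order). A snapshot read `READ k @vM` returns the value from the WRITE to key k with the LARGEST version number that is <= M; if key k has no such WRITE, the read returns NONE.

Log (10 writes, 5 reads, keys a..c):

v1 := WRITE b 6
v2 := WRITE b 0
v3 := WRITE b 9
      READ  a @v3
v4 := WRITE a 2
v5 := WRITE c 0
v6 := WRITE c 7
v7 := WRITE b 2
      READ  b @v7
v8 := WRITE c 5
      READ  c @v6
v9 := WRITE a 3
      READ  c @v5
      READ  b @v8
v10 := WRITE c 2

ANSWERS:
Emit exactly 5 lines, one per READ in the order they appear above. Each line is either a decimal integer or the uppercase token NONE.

v1: WRITE b=6  (b history now [(1, 6)])
v2: WRITE b=0  (b history now [(1, 6), (2, 0)])
v3: WRITE b=9  (b history now [(1, 6), (2, 0), (3, 9)])
READ a @v3: history=[] -> no version <= 3 -> NONE
v4: WRITE a=2  (a history now [(4, 2)])
v5: WRITE c=0  (c history now [(5, 0)])
v6: WRITE c=7  (c history now [(5, 0), (6, 7)])
v7: WRITE b=2  (b history now [(1, 6), (2, 0), (3, 9), (7, 2)])
READ b @v7: history=[(1, 6), (2, 0), (3, 9), (7, 2)] -> pick v7 -> 2
v8: WRITE c=5  (c history now [(5, 0), (6, 7), (8, 5)])
READ c @v6: history=[(5, 0), (6, 7), (8, 5)] -> pick v6 -> 7
v9: WRITE a=3  (a history now [(4, 2), (9, 3)])
READ c @v5: history=[(5, 0), (6, 7), (8, 5)] -> pick v5 -> 0
READ b @v8: history=[(1, 6), (2, 0), (3, 9), (7, 2)] -> pick v7 -> 2
v10: WRITE c=2  (c history now [(5, 0), (6, 7), (8, 5), (10, 2)])

Answer: NONE
2
7
0
2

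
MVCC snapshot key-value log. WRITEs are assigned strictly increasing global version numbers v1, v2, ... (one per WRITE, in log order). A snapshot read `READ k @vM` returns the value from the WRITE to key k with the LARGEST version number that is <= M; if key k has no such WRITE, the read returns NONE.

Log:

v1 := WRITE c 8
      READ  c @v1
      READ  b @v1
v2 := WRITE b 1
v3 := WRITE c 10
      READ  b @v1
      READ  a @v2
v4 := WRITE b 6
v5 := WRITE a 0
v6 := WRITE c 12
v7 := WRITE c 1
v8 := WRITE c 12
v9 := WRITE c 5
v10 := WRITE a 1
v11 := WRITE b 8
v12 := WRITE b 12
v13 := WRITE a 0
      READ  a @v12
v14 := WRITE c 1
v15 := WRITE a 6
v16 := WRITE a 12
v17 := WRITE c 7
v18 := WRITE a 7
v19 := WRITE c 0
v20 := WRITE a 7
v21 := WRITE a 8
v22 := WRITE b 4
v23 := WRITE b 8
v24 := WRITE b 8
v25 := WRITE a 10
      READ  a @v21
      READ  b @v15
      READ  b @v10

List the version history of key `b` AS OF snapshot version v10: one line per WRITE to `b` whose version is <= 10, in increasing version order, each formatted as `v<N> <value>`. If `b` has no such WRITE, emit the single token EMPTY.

Scan writes for key=b with version <= 10:
  v1 WRITE c 8 -> skip
  v2 WRITE b 1 -> keep
  v3 WRITE c 10 -> skip
  v4 WRITE b 6 -> keep
  v5 WRITE a 0 -> skip
  v6 WRITE c 12 -> skip
  v7 WRITE c 1 -> skip
  v8 WRITE c 12 -> skip
  v9 WRITE c 5 -> skip
  v10 WRITE a 1 -> skip
  v11 WRITE b 8 -> drop (> snap)
  v12 WRITE b 12 -> drop (> snap)
  v13 WRITE a 0 -> skip
  v14 WRITE c 1 -> skip
  v15 WRITE a 6 -> skip
  v16 WRITE a 12 -> skip
  v17 WRITE c 7 -> skip
  v18 WRITE a 7 -> skip
  v19 WRITE c 0 -> skip
  v20 WRITE a 7 -> skip
  v21 WRITE a 8 -> skip
  v22 WRITE b 4 -> drop (> snap)
  v23 WRITE b 8 -> drop (> snap)
  v24 WRITE b 8 -> drop (> snap)
  v25 WRITE a 10 -> skip
Collected: [(2, 1), (4, 6)]

Answer: v2 1
v4 6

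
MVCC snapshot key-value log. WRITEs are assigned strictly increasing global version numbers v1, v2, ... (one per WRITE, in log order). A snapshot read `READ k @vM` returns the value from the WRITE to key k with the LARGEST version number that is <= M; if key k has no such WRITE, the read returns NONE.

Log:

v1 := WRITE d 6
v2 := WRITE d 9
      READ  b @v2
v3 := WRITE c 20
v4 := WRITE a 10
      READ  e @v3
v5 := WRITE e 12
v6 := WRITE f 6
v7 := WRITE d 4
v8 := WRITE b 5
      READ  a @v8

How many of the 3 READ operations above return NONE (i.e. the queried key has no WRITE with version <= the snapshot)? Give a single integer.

v1: WRITE d=6  (d history now [(1, 6)])
v2: WRITE d=9  (d history now [(1, 6), (2, 9)])
READ b @v2: history=[] -> no version <= 2 -> NONE
v3: WRITE c=20  (c history now [(3, 20)])
v4: WRITE a=10  (a history now [(4, 10)])
READ e @v3: history=[] -> no version <= 3 -> NONE
v5: WRITE e=12  (e history now [(5, 12)])
v6: WRITE f=6  (f history now [(6, 6)])
v7: WRITE d=4  (d history now [(1, 6), (2, 9), (7, 4)])
v8: WRITE b=5  (b history now [(8, 5)])
READ a @v8: history=[(4, 10)] -> pick v4 -> 10
Read results in order: ['NONE', 'NONE', '10']
NONE count = 2

Answer: 2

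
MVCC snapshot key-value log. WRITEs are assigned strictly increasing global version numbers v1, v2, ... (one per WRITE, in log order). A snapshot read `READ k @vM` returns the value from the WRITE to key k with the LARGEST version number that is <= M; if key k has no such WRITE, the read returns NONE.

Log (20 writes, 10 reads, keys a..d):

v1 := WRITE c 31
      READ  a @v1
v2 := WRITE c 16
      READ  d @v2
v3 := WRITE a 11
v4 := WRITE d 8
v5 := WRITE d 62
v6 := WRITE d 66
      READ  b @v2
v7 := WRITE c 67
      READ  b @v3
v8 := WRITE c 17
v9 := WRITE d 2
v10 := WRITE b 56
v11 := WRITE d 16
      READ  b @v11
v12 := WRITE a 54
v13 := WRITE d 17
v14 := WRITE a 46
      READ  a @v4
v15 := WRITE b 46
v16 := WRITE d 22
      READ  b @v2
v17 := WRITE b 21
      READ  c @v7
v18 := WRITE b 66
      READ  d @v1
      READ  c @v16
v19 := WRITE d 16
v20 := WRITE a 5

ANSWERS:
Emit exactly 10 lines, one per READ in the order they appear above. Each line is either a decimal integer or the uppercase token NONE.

v1: WRITE c=31  (c history now [(1, 31)])
READ a @v1: history=[] -> no version <= 1 -> NONE
v2: WRITE c=16  (c history now [(1, 31), (2, 16)])
READ d @v2: history=[] -> no version <= 2 -> NONE
v3: WRITE a=11  (a history now [(3, 11)])
v4: WRITE d=8  (d history now [(4, 8)])
v5: WRITE d=62  (d history now [(4, 8), (5, 62)])
v6: WRITE d=66  (d history now [(4, 8), (5, 62), (6, 66)])
READ b @v2: history=[] -> no version <= 2 -> NONE
v7: WRITE c=67  (c history now [(1, 31), (2, 16), (7, 67)])
READ b @v3: history=[] -> no version <= 3 -> NONE
v8: WRITE c=17  (c history now [(1, 31), (2, 16), (7, 67), (8, 17)])
v9: WRITE d=2  (d history now [(4, 8), (5, 62), (6, 66), (9, 2)])
v10: WRITE b=56  (b history now [(10, 56)])
v11: WRITE d=16  (d history now [(4, 8), (5, 62), (6, 66), (9, 2), (11, 16)])
READ b @v11: history=[(10, 56)] -> pick v10 -> 56
v12: WRITE a=54  (a history now [(3, 11), (12, 54)])
v13: WRITE d=17  (d history now [(4, 8), (5, 62), (6, 66), (9, 2), (11, 16), (13, 17)])
v14: WRITE a=46  (a history now [(3, 11), (12, 54), (14, 46)])
READ a @v4: history=[(3, 11), (12, 54), (14, 46)] -> pick v3 -> 11
v15: WRITE b=46  (b history now [(10, 56), (15, 46)])
v16: WRITE d=22  (d history now [(4, 8), (5, 62), (6, 66), (9, 2), (11, 16), (13, 17), (16, 22)])
READ b @v2: history=[(10, 56), (15, 46)] -> no version <= 2 -> NONE
v17: WRITE b=21  (b history now [(10, 56), (15, 46), (17, 21)])
READ c @v7: history=[(1, 31), (2, 16), (7, 67), (8, 17)] -> pick v7 -> 67
v18: WRITE b=66  (b history now [(10, 56), (15, 46), (17, 21), (18, 66)])
READ d @v1: history=[(4, 8), (5, 62), (6, 66), (9, 2), (11, 16), (13, 17), (16, 22)] -> no version <= 1 -> NONE
READ c @v16: history=[(1, 31), (2, 16), (7, 67), (8, 17)] -> pick v8 -> 17
v19: WRITE d=16  (d history now [(4, 8), (5, 62), (6, 66), (9, 2), (11, 16), (13, 17), (16, 22), (19, 16)])
v20: WRITE a=5  (a history now [(3, 11), (12, 54), (14, 46), (20, 5)])

Answer: NONE
NONE
NONE
NONE
56
11
NONE
67
NONE
17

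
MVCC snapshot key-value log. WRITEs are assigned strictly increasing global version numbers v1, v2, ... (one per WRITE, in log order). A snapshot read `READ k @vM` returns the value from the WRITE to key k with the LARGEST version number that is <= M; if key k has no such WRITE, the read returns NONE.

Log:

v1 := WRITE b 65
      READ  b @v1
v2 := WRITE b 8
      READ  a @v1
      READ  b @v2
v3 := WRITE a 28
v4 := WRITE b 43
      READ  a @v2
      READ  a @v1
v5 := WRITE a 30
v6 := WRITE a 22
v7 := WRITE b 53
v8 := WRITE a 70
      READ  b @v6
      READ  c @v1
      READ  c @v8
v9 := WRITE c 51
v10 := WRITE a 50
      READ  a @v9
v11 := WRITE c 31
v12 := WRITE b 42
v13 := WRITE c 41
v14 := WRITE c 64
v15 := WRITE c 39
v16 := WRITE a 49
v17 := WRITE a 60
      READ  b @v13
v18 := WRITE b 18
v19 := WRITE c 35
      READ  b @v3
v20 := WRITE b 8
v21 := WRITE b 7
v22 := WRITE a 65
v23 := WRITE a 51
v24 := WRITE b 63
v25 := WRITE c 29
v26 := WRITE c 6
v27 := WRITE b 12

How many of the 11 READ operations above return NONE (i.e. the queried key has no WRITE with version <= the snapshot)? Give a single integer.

Answer: 5

Derivation:
v1: WRITE b=65  (b history now [(1, 65)])
READ b @v1: history=[(1, 65)] -> pick v1 -> 65
v2: WRITE b=8  (b history now [(1, 65), (2, 8)])
READ a @v1: history=[] -> no version <= 1 -> NONE
READ b @v2: history=[(1, 65), (2, 8)] -> pick v2 -> 8
v3: WRITE a=28  (a history now [(3, 28)])
v4: WRITE b=43  (b history now [(1, 65), (2, 8), (4, 43)])
READ a @v2: history=[(3, 28)] -> no version <= 2 -> NONE
READ a @v1: history=[(3, 28)] -> no version <= 1 -> NONE
v5: WRITE a=30  (a history now [(3, 28), (5, 30)])
v6: WRITE a=22  (a history now [(3, 28), (5, 30), (6, 22)])
v7: WRITE b=53  (b history now [(1, 65), (2, 8), (4, 43), (7, 53)])
v8: WRITE a=70  (a history now [(3, 28), (5, 30), (6, 22), (8, 70)])
READ b @v6: history=[(1, 65), (2, 8), (4, 43), (7, 53)] -> pick v4 -> 43
READ c @v1: history=[] -> no version <= 1 -> NONE
READ c @v8: history=[] -> no version <= 8 -> NONE
v9: WRITE c=51  (c history now [(9, 51)])
v10: WRITE a=50  (a history now [(3, 28), (5, 30), (6, 22), (8, 70), (10, 50)])
READ a @v9: history=[(3, 28), (5, 30), (6, 22), (8, 70), (10, 50)] -> pick v8 -> 70
v11: WRITE c=31  (c history now [(9, 51), (11, 31)])
v12: WRITE b=42  (b history now [(1, 65), (2, 8), (4, 43), (7, 53), (12, 42)])
v13: WRITE c=41  (c history now [(9, 51), (11, 31), (13, 41)])
v14: WRITE c=64  (c history now [(9, 51), (11, 31), (13, 41), (14, 64)])
v15: WRITE c=39  (c history now [(9, 51), (11, 31), (13, 41), (14, 64), (15, 39)])
v16: WRITE a=49  (a history now [(3, 28), (5, 30), (6, 22), (8, 70), (10, 50), (16, 49)])
v17: WRITE a=60  (a history now [(3, 28), (5, 30), (6, 22), (8, 70), (10, 50), (16, 49), (17, 60)])
READ b @v13: history=[(1, 65), (2, 8), (4, 43), (7, 53), (12, 42)] -> pick v12 -> 42
v18: WRITE b=18  (b history now [(1, 65), (2, 8), (4, 43), (7, 53), (12, 42), (18, 18)])
v19: WRITE c=35  (c history now [(9, 51), (11, 31), (13, 41), (14, 64), (15, 39), (19, 35)])
READ b @v3: history=[(1, 65), (2, 8), (4, 43), (7, 53), (12, 42), (18, 18)] -> pick v2 -> 8
v20: WRITE b=8  (b history now [(1, 65), (2, 8), (4, 43), (7, 53), (12, 42), (18, 18), (20, 8)])
v21: WRITE b=7  (b history now [(1, 65), (2, 8), (4, 43), (7, 53), (12, 42), (18, 18), (20, 8), (21, 7)])
v22: WRITE a=65  (a history now [(3, 28), (5, 30), (6, 22), (8, 70), (10, 50), (16, 49), (17, 60), (22, 65)])
v23: WRITE a=51  (a history now [(3, 28), (5, 30), (6, 22), (8, 70), (10, 50), (16, 49), (17, 60), (22, 65), (23, 51)])
v24: WRITE b=63  (b history now [(1, 65), (2, 8), (4, 43), (7, 53), (12, 42), (18, 18), (20, 8), (21, 7), (24, 63)])
v25: WRITE c=29  (c history now [(9, 51), (11, 31), (13, 41), (14, 64), (15, 39), (19, 35), (25, 29)])
v26: WRITE c=6  (c history now [(9, 51), (11, 31), (13, 41), (14, 64), (15, 39), (19, 35), (25, 29), (26, 6)])
v27: WRITE b=12  (b history now [(1, 65), (2, 8), (4, 43), (7, 53), (12, 42), (18, 18), (20, 8), (21, 7), (24, 63), (27, 12)])
Read results in order: ['65', 'NONE', '8', 'NONE', 'NONE', '43', 'NONE', 'NONE', '70', '42', '8']
NONE count = 5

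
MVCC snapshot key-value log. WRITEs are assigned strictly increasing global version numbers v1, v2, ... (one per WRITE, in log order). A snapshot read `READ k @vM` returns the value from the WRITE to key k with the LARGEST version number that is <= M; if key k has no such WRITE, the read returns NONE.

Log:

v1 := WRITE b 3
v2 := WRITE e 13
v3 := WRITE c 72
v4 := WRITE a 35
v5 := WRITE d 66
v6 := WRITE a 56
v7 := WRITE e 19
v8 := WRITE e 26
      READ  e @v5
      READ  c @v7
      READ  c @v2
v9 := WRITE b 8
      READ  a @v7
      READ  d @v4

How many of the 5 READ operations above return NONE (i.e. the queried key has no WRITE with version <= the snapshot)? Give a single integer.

Answer: 2

Derivation:
v1: WRITE b=3  (b history now [(1, 3)])
v2: WRITE e=13  (e history now [(2, 13)])
v3: WRITE c=72  (c history now [(3, 72)])
v4: WRITE a=35  (a history now [(4, 35)])
v5: WRITE d=66  (d history now [(5, 66)])
v6: WRITE a=56  (a history now [(4, 35), (6, 56)])
v7: WRITE e=19  (e history now [(2, 13), (7, 19)])
v8: WRITE e=26  (e history now [(2, 13), (7, 19), (8, 26)])
READ e @v5: history=[(2, 13), (7, 19), (8, 26)] -> pick v2 -> 13
READ c @v7: history=[(3, 72)] -> pick v3 -> 72
READ c @v2: history=[(3, 72)] -> no version <= 2 -> NONE
v9: WRITE b=8  (b history now [(1, 3), (9, 8)])
READ a @v7: history=[(4, 35), (6, 56)] -> pick v6 -> 56
READ d @v4: history=[(5, 66)] -> no version <= 4 -> NONE
Read results in order: ['13', '72', 'NONE', '56', 'NONE']
NONE count = 2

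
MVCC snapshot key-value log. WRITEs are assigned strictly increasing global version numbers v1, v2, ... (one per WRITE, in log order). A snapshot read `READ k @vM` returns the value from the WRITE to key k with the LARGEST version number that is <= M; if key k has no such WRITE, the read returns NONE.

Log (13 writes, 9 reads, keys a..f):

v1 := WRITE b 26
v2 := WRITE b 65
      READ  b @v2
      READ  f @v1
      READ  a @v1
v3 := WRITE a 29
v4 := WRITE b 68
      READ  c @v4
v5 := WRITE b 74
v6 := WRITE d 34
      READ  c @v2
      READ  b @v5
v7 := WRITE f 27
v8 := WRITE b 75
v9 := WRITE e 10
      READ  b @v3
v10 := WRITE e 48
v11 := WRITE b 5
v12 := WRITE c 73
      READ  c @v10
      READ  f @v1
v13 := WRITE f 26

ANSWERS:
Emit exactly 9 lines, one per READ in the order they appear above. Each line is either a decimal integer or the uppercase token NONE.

Answer: 65
NONE
NONE
NONE
NONE
74
65
NONE
NONE

Derivation:
v1: WRITE b=26  (b history now [(1, 26)])
v2: WRITE b=65  (b history now [(1, 26), (2, 65)])
READ b @v2: history=[(1, 26), (2, 65)] -> pick v2 -> 65
READ f @v1: history=[] -> no version <= 1 -> NONE
READ a @v1: history=[] -> no version <= 1 -> NONE
v3: WRITE a=29  (a history now [(3, 29)])
v4: WRITE b=68  (b history now [(1, 26), (2, 65), (4, 68)])
READ c @v4: history=[] -> no version <= 4 -> NONE
v5: WRITE b=74  (b history now [(1, 26), (2, 65), (4, 68), (5, 74)])
v6: WRITE d=34  (d history now [(6, 34)])
READ c @v2: history=[] -> no version <= 2 -> NONE
READ b @v5: history=[(1, 26), (2, 65), (4, 68), (5, 74)] -> pick v5 -> 74
v7: WRITE f=27  (f history now [(7, 27)])
v8: WRITE b=75  (b history now [(1, 26), (2, 65), (4, 68), (5, 74), (8, 75)])
v9: WRITE e=10  (e history now [(9, 10)])
READ b @v3: history=[(1, 26), (2, 65), (4, 68), (5, 74), (8, 75)] -> pick v2 -> 65
v10: WRITE e=48  (e history now [(9, 10), (10, 48)])
v11: WRITE b=5  (b history now [(1, 26), (2, 65), (4, 68), (5, 74), (8, 75), (11, 5)])
v12: WRITE c=73  (c history now [(12, 73)])
READ c @v10: history=[(12, 73)] -> no version <= 10 -> NONE
READ f @v1: history=[(7, 27)] -> no version <= 1 -> NONE
v13: WRITE f=26  (f history now [(7, 27), (13, 26)])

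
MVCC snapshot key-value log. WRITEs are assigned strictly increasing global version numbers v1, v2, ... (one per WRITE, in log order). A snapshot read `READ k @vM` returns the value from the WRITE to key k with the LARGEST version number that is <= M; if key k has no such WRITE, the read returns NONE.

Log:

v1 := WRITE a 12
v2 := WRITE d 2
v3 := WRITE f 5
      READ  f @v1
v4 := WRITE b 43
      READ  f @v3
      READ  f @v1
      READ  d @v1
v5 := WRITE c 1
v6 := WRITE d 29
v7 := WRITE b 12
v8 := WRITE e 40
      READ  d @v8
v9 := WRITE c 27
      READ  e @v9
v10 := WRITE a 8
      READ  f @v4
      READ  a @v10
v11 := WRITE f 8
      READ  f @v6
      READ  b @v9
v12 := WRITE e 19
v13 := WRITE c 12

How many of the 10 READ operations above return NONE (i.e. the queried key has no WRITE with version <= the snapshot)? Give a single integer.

v1: WRITE a=12  (a history now [(1, 12)])
v2: WRITE d=2  (d history now [(2, 2)])
v3: WRITE f=5  (f history now [(3, 5)])
READ f @v1: history=[(3, 5)] -> no version <= 1 -> NONE
v4: WRITE b=43  (b history now [(4, 43)])
READ f @v3: history=[(3, 5)] -> pick v3 -> 5
READ f @v1: history=[(3, 5)] -> no version <= 1 -> NONE
READ d @v1: history=[(2, 2)] -> no version <= 1 -> NONE
v5: WRITE c=1  (c history now [(5, 1)])
v6: WRITE d=29  (d history now [(2, 2), (6, 29)])
v7: WRITE b=12  (b history now [(4, 43), (7, 12)])
v8: WRITE e=40  (e history now [(8, 40)])
READ d @v8: history=[(2, 2), (6, 29)] -> pick v6 -> 29
v9: WRITE c=27  (c history now [(5, 1), (9, 27)])
READ e @v9: history=[(8, 40)] -> pick v8 -> 40
v10: WRITE a=8  (a history now [(1, 12), (10, 8)])
READ f @v4: history=[(3, 5)] -> pick v3 -> 5
READ a @v10: history=[(1, 12), (10, 8)] -> pick v10 -> 8
v11: WRITE f=8  (f history now [(3, 5), (11, 8)])
READ f @v6: history=[(3, 5), (11, 8)] -> pick v3 -> 5
READ b @v9: history=[(4, 43), (7, 12)] -> pick v7 -> 12
v12: WRITE e=19  (e history now [(8, 40), (12, 19)])
v13: WRITE c=12  (c history now [(5, 1), (9, 27), (13, 12)])
Read results in order: ['NONE', '5', 'NONE', 'NONE', '29', '40', '5', '8', '5', '12']
NONE count = 3

Answer: 3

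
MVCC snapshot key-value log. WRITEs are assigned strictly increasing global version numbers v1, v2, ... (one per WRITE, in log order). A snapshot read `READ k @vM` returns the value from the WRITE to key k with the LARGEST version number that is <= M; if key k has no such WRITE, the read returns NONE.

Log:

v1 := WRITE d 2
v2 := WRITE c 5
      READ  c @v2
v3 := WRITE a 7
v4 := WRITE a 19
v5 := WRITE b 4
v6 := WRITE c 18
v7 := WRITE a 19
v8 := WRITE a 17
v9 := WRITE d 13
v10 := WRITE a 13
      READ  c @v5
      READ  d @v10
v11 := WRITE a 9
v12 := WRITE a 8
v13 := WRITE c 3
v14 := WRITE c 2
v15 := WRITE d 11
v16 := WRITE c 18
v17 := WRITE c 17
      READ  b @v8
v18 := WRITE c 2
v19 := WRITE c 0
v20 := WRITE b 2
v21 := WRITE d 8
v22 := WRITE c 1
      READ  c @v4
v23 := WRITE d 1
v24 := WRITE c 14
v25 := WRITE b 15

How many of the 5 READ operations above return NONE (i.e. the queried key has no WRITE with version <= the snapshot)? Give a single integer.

v1: WRITE d=2  (d history now [(1, 2)])
v2: WRITE c=5  (c history now [(2, 5)])
READ c @v2: history=[(2, 5)] -> pick v2 -> 5
v3: WRITE a=7  (a history now [(3, 7)])
v4: WRITE a=19  (a history now [(3, 7), (4, 19)])
v5: WRITE b=4  (b history now [(5, 4)])
v6: WRITE c=18  (c history now [(2, 5), (6, 18)])
v7: WRITE a=19  (a history now [(3, 7), (4, 19), (7, 19)])
v8: WRITE a=17  (a history now [(3, 7), (4, 19), (7, 19), (8, 17)])
v9: WRITE d=13  (d history now [(1, 2), (9, 13)])
v10: WRITE a=13  (a history now [(3, 7), (4, 19), (7, 19), (8, 17), (10, 13)])
READ c @v5: history=[(2, 5), (6, 18)] -> pick v2 -> 5
READ d @v10: history=[(1, 2), (9, 13)] -> pick v9 -> 13
v11: WRITE a=9  (a history now [(3, 7), (4, 19), (7, 19), (8, 17), (10, 13), (11, 9)])
v12: WRITE a=8  (a history now [(3, 7), (4, 19), (7, 19), (8, 17), (10, 13), (11, 9), (12, 8)])
v13: WRITE c=3  (c history now [(2, 5), (6, 18), (13, 3)])
v14: WRITE c=2  (c history now [(2, 5), (6, 18), (13, 3), (14, 2)])
v15: WRITE d=11  (d history now [(1, 2), (9, 13), (15, 11)])
v16: WRITE c=18  (c history now [(2, 5), (6, 18), (13, 3), (14, 2), (16, 18)])
v17: WRITE c=17  (c history now [(2, 5), (6, 18), (13, 3), (14, 2), (16, 18), (17, 17)])
READ b @v8: history=[(5, 4)] -> pick v5 -> 4
v18: WRITE c=2  (c history now [(2, 5), (6, 18), (13, 3), (14, 2), (16, 18), (17, 17), (18, 2)])
v19: WRITE c=0  (c history now [(2, 5), (6, 18), (13, 3), (14, 2), (16, 18), (17, 17), (18, 2), (19, 0)])
v20: WRITE b=2  (b history now [(5, 4), (20, 2)])
v21: WRITE d=8  (d history now [(1, 2), (9, 13), (15, 11), (21, 8)])
v22: WRITE c=1  (c history now [(2, 5), (6, 18), (13, 3), (14, 2), (16, 18), (17, 17), (18, 2), (19, 0), (22, 1)])
READ c @v4: history=[(2, 5), (6, 18), (13, 3), (14, 2), (16, 18), (17, 17), (18, 2), (19, 0), (22, 1)] -> pick v2 -> 5
v23: WRITE d=1  (d history now [(1, 2), (9, 13), (15, 11), (21, 8), (23, 1)])
v24: WRITE c=14  (c history now [(2, 5), (6, 18), (13, 3), (14, 2), (16, 18), (17, 17), (18, 2), (19, 0), (22, 1), (24, 14)])
v25: WRITE b=15  (b history now [(5, 4), (20, 2), (25, 15)])
Read results in order: ['5', '5', '13', '4', '5']
NONE count = 0

Answer: 0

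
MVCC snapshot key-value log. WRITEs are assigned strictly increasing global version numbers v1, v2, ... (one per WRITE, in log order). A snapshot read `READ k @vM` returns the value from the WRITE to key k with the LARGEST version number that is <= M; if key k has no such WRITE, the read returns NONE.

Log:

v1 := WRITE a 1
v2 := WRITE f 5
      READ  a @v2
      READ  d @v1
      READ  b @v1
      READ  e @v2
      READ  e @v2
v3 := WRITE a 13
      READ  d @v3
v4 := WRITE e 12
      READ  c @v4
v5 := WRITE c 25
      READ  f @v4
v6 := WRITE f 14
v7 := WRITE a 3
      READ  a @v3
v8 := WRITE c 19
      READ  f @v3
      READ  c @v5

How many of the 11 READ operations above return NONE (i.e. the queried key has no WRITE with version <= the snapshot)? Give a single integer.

v1: WRITE a=1  (a history now [(1, 1)])
v2: WRITE f=5  (f history now [(2, 5)])
READ a @v2: history=[(1, 1)] -> pick v1 -> 1
READ d @v1: history=[] -> no version <= 1 -> NONE
READ b @v1: history=[] -> no version <= 1 -> NONE
READ e @v2: history=[] -> no version <= 2 -> NONE
READ e @v2: history=[] -> no version <= 2 -> NONE
v3: WRITE a=13  (a history now [(1, 1), (3, 13)])
READ d @v3: history=[] -> no version <= 3 -> NONE
v4: WRITE e=12  (e history now [(4, 12)])
READ c @v4: history=[] -> no version <= 4 -> NONE
v5: WRITE c=25  (c history now [(5, 25)])
READ f @v4: history=[(2, 5)] -> pick v2 -> 5
v6: WRITE f=14  (f history now [(2, 5), (6, 14)])
v7: WRITE a=3  (a history now [(1, 1), (3, 13), (7, 3)])
READ a @v3: history=[(1, 1), (3, 13), (7, 3)] -> pick v3 -> 13
v8: WRITE c=19  (c history now [(5, 25), (8, 19)])
READ f @v3: history=[(2, 5), (6, 14)] -> pick v2 -> 5
READ c @v5: history=[(5, 25), (8, 19)] -> pick v5 -> 25
Read results in order: ['1', 'NONE', 'NONE', 'NONE', 'NONE', 'NONE', 'NONE', '5', '13', '5', '25']
NONE count = 6

Answer: 6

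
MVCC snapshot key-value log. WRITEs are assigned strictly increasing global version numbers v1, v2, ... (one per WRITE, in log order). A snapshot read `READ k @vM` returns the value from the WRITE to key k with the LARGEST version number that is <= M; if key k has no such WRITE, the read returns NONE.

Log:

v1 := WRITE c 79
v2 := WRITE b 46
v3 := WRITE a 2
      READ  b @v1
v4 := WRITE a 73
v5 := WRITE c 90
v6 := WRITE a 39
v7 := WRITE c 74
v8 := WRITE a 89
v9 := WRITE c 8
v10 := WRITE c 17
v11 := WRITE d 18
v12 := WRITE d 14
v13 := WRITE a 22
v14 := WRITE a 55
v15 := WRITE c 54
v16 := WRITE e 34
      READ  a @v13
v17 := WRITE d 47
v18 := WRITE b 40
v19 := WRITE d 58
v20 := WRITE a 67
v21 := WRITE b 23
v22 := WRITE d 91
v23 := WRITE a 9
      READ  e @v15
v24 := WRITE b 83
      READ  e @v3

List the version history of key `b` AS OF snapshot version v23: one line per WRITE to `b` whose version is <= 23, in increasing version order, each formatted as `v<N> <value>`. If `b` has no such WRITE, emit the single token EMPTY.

Answer: v2 46
v18 40
v21 23

Derivation:
Scan writes for key=b with version <= 23:
  v1 WRITE c 79 -> skip
  v2 WRITE b 46 -> keep
  v3 WRITE a 2 -> skip
  v4 WRITE a 73 -> skip
  v5 WRITE c 90 -> skip
  v6 WRITE a 39 -> skip
  v7 WRITE c 74 -> skip
  v8 WRITE a 89 -> skip
  v9 WRITE c 8 -> skip
  v10 WRITE c 17 -> skip
  v11 WRITE d 18 -> skip
  v12 WRITE d 14 -> skip
  v13 WRITE a 22 -> skip
  v14 WRITE a 55 -> skip
  v15 WRITE c 54 -> skip
  v16 WRITE e 34 -> skip
  v17 WRITE d 47 -> skip
  v18 WRITE b 40 -> keep
  v19 WRITE d 58 -> skip
  v20 WRITE a 67 -> skip
  v21 WRITE b 23 -> keep
  v22 WRITE d 91 -> skip
  v23 WRITE a 9 -> skip
  v24 WRITE b 83 -> drop (> snap)
Collected: [(2, 46), (18, 40), (21, 23)]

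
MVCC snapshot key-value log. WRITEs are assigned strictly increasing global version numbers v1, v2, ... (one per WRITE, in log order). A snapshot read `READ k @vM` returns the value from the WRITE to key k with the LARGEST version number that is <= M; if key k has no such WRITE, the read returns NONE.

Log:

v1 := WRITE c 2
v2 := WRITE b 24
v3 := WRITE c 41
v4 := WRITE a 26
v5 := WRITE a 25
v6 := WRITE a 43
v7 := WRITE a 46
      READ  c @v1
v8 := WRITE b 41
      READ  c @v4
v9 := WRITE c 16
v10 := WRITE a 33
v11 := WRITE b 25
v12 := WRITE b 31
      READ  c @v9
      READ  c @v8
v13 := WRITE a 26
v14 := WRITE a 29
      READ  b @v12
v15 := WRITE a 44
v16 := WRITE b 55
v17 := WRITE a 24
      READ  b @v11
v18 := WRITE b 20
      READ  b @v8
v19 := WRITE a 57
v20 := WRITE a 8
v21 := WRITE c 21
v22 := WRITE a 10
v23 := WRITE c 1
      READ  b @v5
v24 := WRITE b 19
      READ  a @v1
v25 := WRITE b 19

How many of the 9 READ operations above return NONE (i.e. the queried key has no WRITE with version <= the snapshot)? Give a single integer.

Answer: 1

Derivation:
v1: WRITE c=2  (c history now [(1, 2)])
v2: WRITE b=24  (b history now [(2, 24)])
v3: WRITE c=41  (c history now [(1, 2), (3, 41)])
v4: WRITE a=26  (a history now [(4, 26)])
v5: WRITE a=25  (a history now [(4, 26), (5, 25)])
v6: WRITE a=43  (a history now [(4, 26), (5, 25), (6, 43)])
v7: WRITE a=46  (a history now [(4, 26), (5, 25), (6, 43), (7, 46)])
READ c @v1: history=[(1, 2), (3, 41)] -> pick v1 -> 2
v8: WRITE b=41  (b history now [(2, 24), (8, 41)])
READ c @v4: history=[(1, 2), (3, 41)] -> pick v3 -> 41
v9: WRITE c=16  (c history now [(1, 2), (3, 41), (9, 16)])
v10: WRITE a=33  (a history now [(4, 26), (5, 25), (6, 43), (7, 46), (10, 33)])
v11: WRITE b=25  (b history now [(2, 24), (8, 41), (11, 25)])
v12: WRITE b=31  (b history now [(2, 24), (8, 41), (11, 25), (12, 31)])
READ c @v9: history=[(1, 2), (3, 41), (9, 16)] -> pick v9 -> 16
READ c @v8: history=[(1, 2), (3, 41), (9, 16)] -> pick v3 -> 41
v13: WRITE a=26  (a history now [(4, 26), (5, 25), (6, 43), (7, 46), (10, 33), (13, 26)])
v14: WRITE a=29  (a history now [(4, 26), (5, 25), (6, 43), (7, 46), (10, 33), (13, 26), (14, 29)])
READ b @v12: history=[(2, 24), (8, 41), (11, 25), (12, 31)] -> pick v12 -> 31
v15: WRITE a=44  (a history now [(4, 26), (5, 25), (6, 43), (7, 46), (10, 33), (13, 26), (14, 29), (15, 44)])
v16: WRITE b=55  (b history now [(2, 24), (8, 41), (11, 25), (12, 31), (16, 55)])
v17: WRITE a=24  (a history now [(4, 26), (5, 25), (6, 43), (7, 46), (10, 33), (13, 26), (14, 29), (15, 44), (17, 24)])
READ b @v11: history=[(2, 24), (8, 41), (11, 25), (12, 31), (16, 55)] -> pick v11 -> 25
v18: WRITE b=20  (b history now [(2, 24), (8, 41), (11, 25), (12, 31), (16, 55), (18, 20)])
READ b @v8: history=[(2, 24), (8, 41), (11, 25), (12, 31), (16, 55), (18, 20)] -> pick v8 -> 41
v19: WRITE a=57  (a history now [(4, 26), (5, 25), (6, 43), (7, 46), (10, 33), (13, 26), (14, 29), (15, 44), (17, 24), (19, 57)])
v20: WRITE a=8  (a history now [(4, 26), (5, 25), (6, 43), (7, 46), (10, 33), (13, 26), (14, 29), (15, 44), (17, 24), (19, 57), (20, 8)])
v21: WRITE c=21  (c history now [(1, 2), (3, 41), (9, 16), (21, 21)])
v22: WRITE a=10  (a history now [(4, 26), (5, 25), (6, 43), (7, 46), (10, 33), (13, 26), (14, 29), (15, 44), (17, 24), (19, 57), (20, 8), (22, 10)])
v23: WRITE c=1  (c history now [(1, 2), (3, 41), (9, 16), (21, 21), (23, 1)])
READ b @v5: history=[(2, 24), (8, 41), (11, 25), (12, 31), (16, 55), (18, 20)] -> pick v2 -> 24
v24: WRITE b=19  (b history now [(2, 24), (8, 41), (11, 25), (12, 31), (16, 55), (18, 20), (24, 19)])
READ a @v1: history=[(4, 26), (5, 25), (6, 43), (7, 46), (10, 33), (13, 26), (14, 29), (15, 44), (17, 24), (19, 57), (20, 8), (22, 10)] -> no version <= 1 -> NONE
v25: WRITE b=19  (b history now [(2, 24), (8, 41), (11, 25), (12, 31), (16, 55), (18, 20), (24, 19), (25, 19)])
Read results in order: ['2', '41', '16', '41', '31', '25', '41', '24', 'NONE']
NONE count = 1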